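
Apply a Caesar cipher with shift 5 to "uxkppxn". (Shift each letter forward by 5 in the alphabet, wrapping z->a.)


Input: 'uxkppxn', shift = 5
Operation: for each letter, (position + 5) mod 26
Mapping: 'u'(20+5=25)->'z', 'x'(23+5=28, 28 mod 26=2)->'c', 'k'(10+5=15)->'p', 'p'(15+5=20)->'u', 'p'(15+5=20)->'u', 'x'(23+5=28, 28 mod 26=2)->'c', 'n'(13+5=18)->'s'
Result: zcpuucs


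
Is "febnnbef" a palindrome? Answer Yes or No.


Input string: 'febnnbef'
Reversed: 'febnnbef'
Compare pairs: s[0]='f' vs s[7]='f' (match), s[1]='e' vs s[6]='e' (match), s[2]='b' vs s[5]='b' (match), s[3]='n' vs s[4]='n' (match)
Palindrome: Yes


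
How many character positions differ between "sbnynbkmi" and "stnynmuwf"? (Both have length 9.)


String 1: 'sbnynbkmi'
String 2: 'stnynmuwf'
Compare each position: pos 0: 's'=='s', pos 1: 'b'!='t', pos 2: 'n'=='n', pos 3: 'y'=='y', pos 4: 'n'=='n', pos 5: 'b'!='m', pos 6: 'k'!='u', pos 7: 'm'!='w', pos 8: 'i'!='f'
Differing positions: 5
Hamming distance: 5


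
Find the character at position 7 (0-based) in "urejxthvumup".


Input string: 'urejxthvumup'
Operation: get character at index 7
Index mapping: s[0]='u', s[1]='r', s[2]='e', s[3]='j', s[4]='x', s[5]='t', s[6]='h', s[7]='v'
Result: 'v'


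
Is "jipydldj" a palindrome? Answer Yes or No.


Input string: 'jipydldj'
Reversed: 'jdldypij'
Compare pairs: s[0]='j' vs s[7]='j' (match), s[1]='i' vs s[6]='d' (mismatch), s[2]='p' vs s[5]='l' (mismatch), s[3]='y' vs s[4]='d' (mismatch)
Palindrome: No


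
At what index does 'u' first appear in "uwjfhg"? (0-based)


Input string: 'uwjfhg'
Target: 'u'
Scanning left to right: s[0]='u'
First match at index: 0


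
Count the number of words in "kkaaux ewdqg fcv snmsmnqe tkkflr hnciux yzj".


Input string: 'kkaaux ewdqg fcv snmsmnqe tkkflr hnciux yzj'
Operation: split by spaces
Words found: 'kkaaux', 'ewdqg', 'fcv', 'snmsmnqe', 'tkkflr', 'hnciux', 'yzj'
Word count: 7


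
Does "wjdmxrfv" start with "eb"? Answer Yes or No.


Input string: 'wjdmxrfv'
Prefix to check: 'eb'
First 2 characters of input: 'wj'
Match: False
Result: No


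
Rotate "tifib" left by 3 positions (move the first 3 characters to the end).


Input: 'tifib', shift = 3
Operation: split at index 3 and swap parts
Front part s[0:3] = 'tif'
Back part s[3:] = 'ib'
Rotated = back + front = 'ib' + 'tif'
Result: ibtif


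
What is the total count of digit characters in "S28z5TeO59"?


Input string: 'S28z5TeO59'
Operation: count digit characters (0-9)
Scan: 'S', '2'(digit), '8'(digit), 'z', '5'(digit), 'T', 'e', 'O', '5'(digit), '9'(digit)
Digits found: 5
Result: 5


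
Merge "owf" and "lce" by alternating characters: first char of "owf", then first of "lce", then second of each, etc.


String 1: 'owf'
String 2: 'lce'
Operation: alternate characters
Pairs: 'o'+'l', 'w'+'c', 'f'+'e'
Result: olwcfe


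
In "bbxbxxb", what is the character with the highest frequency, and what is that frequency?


Input: 'bbxbxxb'
Operation: tally each character
Counts: 'b':4, 'x':3
Maximum: 'b' appears 4 times


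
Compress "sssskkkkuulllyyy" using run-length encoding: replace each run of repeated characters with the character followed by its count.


Input: 'sssskkkkuulllyyy'
Operation: identify consecutive runs
Runs: 'ssss' -> s4, 'kkkk' -> k4, 'uu' -> u2, 'lll' -> l3, 'yyy' -> y3
Encoded: s4k4u2l3y3


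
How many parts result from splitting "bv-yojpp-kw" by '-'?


Input string: 'bv-yojpp-kw'
Delimiter: '-'
Split result: 'bv', 'yojpp', 'kw'
Number of parts: 3


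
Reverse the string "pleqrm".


Input string: 'pleqrm'
Operation: reverse character order
Original order: 'p' -> 'l' -> 'e' -> 'q' -> 'r' -> 'm'
Reversed order: 'm' -> 'r' -> 'q' -> 'e' -> 'l' -> 'p'
Result: mrqelp


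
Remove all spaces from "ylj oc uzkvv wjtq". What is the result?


Input string: 'ylj oc uzkvv wjtq'
Operation: remove all spaces
Words: 'ylj', 'oc', 'uzkvv', 'wjtq'
Join without spaces: yljocuzkvvwjtq


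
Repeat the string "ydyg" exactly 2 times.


Input string: 'ydyg'
Operation: repeat 2 times
Concatenation: 'ydyg' + 'ydyg'
Result: ydygydyg


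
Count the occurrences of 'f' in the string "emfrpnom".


Input string: 'emfrpnom'
Target character: 'f'
Scan each position: s[2]='f'
Matches found at indices: 2
Total: 1


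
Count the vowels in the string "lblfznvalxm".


Input string: 'lblfznvalxm'
Operation: count vowels (a, e, i, o, u)
Scan: s[0]='l', s[1]='b', s[2]='l', s[3]='f', s[4]='z', s[5]='n', s[6]='v', s[7]='a' (vowel), s[8]='l', s[9]='x', s[10]='m'
Vowels found: 1
Result: 1


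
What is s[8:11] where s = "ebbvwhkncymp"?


Input string: 'ebbvwhkncymp'
Operation: slice [8:11]
Extract characters: s[8]='c', s[9]='y', s[10]='m'
Result: cym


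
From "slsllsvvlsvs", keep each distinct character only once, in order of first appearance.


Input: 'slsllsvvlsvs'
Operation: keep first occurrence of each character
Scan: s[0]='s' new -> keep; s[1]='l' new -> keep; s[2]='s' seen -> skip; s[3]='l' seen -> skip; s[4]='l' seen -> skip; s[5]='s' seen -> skip; s[6]='v' new -> keep; s[7]='v' seen -> skip; s[8]='l' seen -> skip; s[9]='s' seen -> skip; s[10]='v' seen -> skip; s[11]='s' seen -> skip
Result: slv


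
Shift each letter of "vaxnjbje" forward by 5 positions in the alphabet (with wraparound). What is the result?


Input: 'vaxnjbje', shift = 5
Operation: for each letter, (position + 5) mod 26
Mapping: 'v'(21+5=26, 26 mod 26=0)->'a', 'a'(0+5=5)->'f', 'x'(23+5=28, 28 mod 26=2)->'c', 'n'(13+5=18)->'s', 'j'(9+5=14)->'o', 'b'(1+5=6)->'g', 'j'(9+5=14)->'o', 'e'(4+5=9)->'j'
Result: afcsogoj


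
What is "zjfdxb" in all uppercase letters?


Input string: 'zjfdxb'
Operation: convert each letter to uppercase
Mapping: 'z'->'Z', 'j'->'J', 'f'->'F', 'd'->'D', 'x'->'X', 'b'->'B'
Result: ZJFDXB


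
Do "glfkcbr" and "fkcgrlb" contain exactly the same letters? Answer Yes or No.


String 1: 'glfkcbr' -> sorted: 'bcfgklr'
String 2: 'fkcgrlb' -> sorted: 'bcfgklr'
Compare sorted forms: 'bcfgklr' == 'bcfgklr'
Anagram: Yes


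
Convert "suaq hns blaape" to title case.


Input string: 'suaq hns blaape'
Operation: capitalize first letter of each word
Word transformations: 'suaq'->'Suaq', 'hns'->'Hns', 'blaape'->'Blaape'
Result: Suaq Hns Blaape


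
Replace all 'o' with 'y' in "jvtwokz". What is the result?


Input string: 'jvtwokz'
Operation: replace 'o' with 'y'
Positions of 'o': 4
After replacement: jvtwykz


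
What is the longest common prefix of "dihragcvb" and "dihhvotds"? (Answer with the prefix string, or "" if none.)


String 1: 'dihragcvb'
String 2: 'dihhvotds'
Compare position by position:
pos 0: 'd' vs 'd' match
pos 1: 'i' vs 'i' match
pos 2: 'h' vs 'h' match
pos 3: 'r' vs 'h' differ -> stop
Longest common prefix: "dih" (length 3)


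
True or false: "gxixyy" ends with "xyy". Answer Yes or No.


Input string: 'gxixyy'
Suffix to check: 'xyy'
Last 3 characters of input: 'xyy'
Match: True
Result: Yes


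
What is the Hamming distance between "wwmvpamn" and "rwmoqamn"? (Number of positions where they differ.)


String 1: 'wwmvpamn'
String 2: 'rwmoqamn'
Compare each position: pos 0: 'w'!='r', pos 1: 'w'=='w', pos 2: 'm'=='m', pos 3: 'v'!='o', pos 4: 'p'!='q', pos 5: 'a'=='a', pos 6: 'm'=='m', pos 7: 'n'=='n'
Differing positions: 3
Hamming distance: 3


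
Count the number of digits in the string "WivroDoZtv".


Input string: 'WivroDoZtv'
Operation: count digit characters (0-9)
Scan: 'W', 'i', 'v', 'r', 'o', 'D', 'o', 'Z', 't', 'v'
Digits found: 0
Result: 0


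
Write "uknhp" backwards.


Input string: 'uknhp'
Operation: reverse character order
Original order: 'u' -> 'k' -> 'n' -> 'h' -> 'p'
Reversed order: 'p' -> 'h' -> 'n' -> 'k' -> 'u'
Result: phnku


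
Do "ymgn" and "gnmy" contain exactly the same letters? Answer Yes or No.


String 1: 'ymgn' -> sorted: 'gmny'
String 2: 'gnmy' -> sorted: 'gmny'
Compare sorted forms: 'gmny' == 'gmny'
Anagram: Yes


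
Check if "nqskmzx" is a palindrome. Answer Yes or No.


Input string: 'nqskmzx'
Reversed: 'xzmksqn'
Compare pairs: s[0]='n' vs s[6]='x' (mismatch), s[1]='q' vs s[5]='z' (mismatch), s[2]='s' vs s[4]='m' (mismatch)
Palindrome: No


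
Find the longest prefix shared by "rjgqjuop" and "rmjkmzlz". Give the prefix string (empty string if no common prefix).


String 1: 'rjgqjuop'
String 2: 'rmjkmzlz'
Compare position by position:
pos 0: 'r' vs 'r' match
pos 1: 'j' vs 'm' differ -> stop
Longest common prefix: "r" (length 1)


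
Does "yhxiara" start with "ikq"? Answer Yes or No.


Input string: 'yhxiara'
Prefix to check: 'ikq'
First 3 characters of input: 'yhx'
Match: False
Result: No


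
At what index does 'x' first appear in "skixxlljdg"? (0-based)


Input string: 'skixxlljdg'
Target: 'x'
Scanning left to right: s[0]='s', s[1]='k', s[2]='i', s[3]='x'
First match at index: 3


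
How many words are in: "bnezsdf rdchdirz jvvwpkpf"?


Input string: 'bnezsdf rdchdirz jvvwpkpf'
Operation: split by spaces
Words found: 'bnezsdf', 'rdchdirz', 'jvvwpkpf'
Word count: 3


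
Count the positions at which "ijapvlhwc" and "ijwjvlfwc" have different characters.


String 1: 'ijapvlhwc'
String 2: 'ijwjvlfwc'
Compare each position: pos 0: 'i'=='i', pos 1: 'j'=='j', pos 2: 'a'!='w', pos 3: 'p'!='j', pos 4: 'v'=='v', pos 5: 'l'=='l', pos 6: 'h'!='f', pos 7: 'w'=='w', pos 8: 'c'=='c'
Differing positions: 3
Hamming distance: 3


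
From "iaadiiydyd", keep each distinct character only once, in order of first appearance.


Input: 'iaadiiydyd'
Operation: keep first occurrence of each character
Scan: s[0]='i' new -> keep; s[1]='a' new -> keep; s[2]='a' seen -> skip; s[3]='d' new -> keep; s[4]='i' seen -> skip; s[5]='i' seen -> skip; s[6]='y' new -> keep; s[7]='d' seen -> skip; s[8]='y' seen -> skip; s[9]='d' seen -> skip
Result: iady


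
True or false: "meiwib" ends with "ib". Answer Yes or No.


Input string: 'meiwib'
Suffix to check: 'ib'
Last 2 characters of input: 'ib'
Match: True
Result: Yes


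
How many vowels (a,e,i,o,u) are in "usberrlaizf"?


Input string: 'usberrlaizf'
Operation: count vowels (a, e, i, o, u)
Scan: s[0]='u' (vowel), s[1]='s', s[2]='b', s[3]='e' (vowel), s[4]='r', s[5]='r', s[6]='l', s[7]='a' (vowel), s[8]='i' (vowel), s[9]='z', s[10]='f'
Vowels found: 4
Result: 4


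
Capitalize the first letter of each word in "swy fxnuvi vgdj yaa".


Input string: 'swy fxnuvi vgdj yaa'
Operation: capitalize first letter of each word
Word transformations: 'swy'->'Swy', 'fxnuvi'->'Fxnuvi', 'vgdj'->'Vgdj', 'yaa'->'Yaa'
Result: Swy Fxnuvi Vgdj Yaa


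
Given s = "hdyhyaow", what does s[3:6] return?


Input string: 'hdyhyaow'
Operation: slice [3:6]
Extract characters: s[3]='h', s[4]='y', s[5]='a'
Result: hya


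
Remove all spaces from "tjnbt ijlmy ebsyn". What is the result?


Input string: 'tjnbt ijlmy ebsyn'
Operation: remove all spaces
Words: 'tjnbt', 'ijlmy', 'ebsyn'
Join without spaces: tjnbtijlmyebsyn


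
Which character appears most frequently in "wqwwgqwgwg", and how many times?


Input: 'wqwwgqwgwg'
Operation: tally each character
Counts: 'g':3, 'q':2, 'w':5
Maximum: 'w' appears 5 times


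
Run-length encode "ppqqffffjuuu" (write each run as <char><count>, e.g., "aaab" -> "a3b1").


Input: 'ppqqffffjuuu'
Operation: identify consecutive runs
Runs: 'pp' -> p2, 'qq' -> q2, 'ffff' -> f4, 'j' -> j1, 'uuu' -> u3
Encoded: p2q2f4j1u3


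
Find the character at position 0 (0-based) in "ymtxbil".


Input string: 'ymtxbil'
Operation: get character at index 0
Index mapping: s[0]='y'
Result: 'y'


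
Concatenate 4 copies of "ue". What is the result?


Input string: 'ue'
Operation: repeat 4 times
Concatenation: 'ue' + 'ue' + 'ue' + 'ue'
Result: ueueueue


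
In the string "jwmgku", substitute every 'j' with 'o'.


Input string: 'jwmgku'
Operation: replace 'j' with 'o'
Positions of 'j': 0
After replacement: owmgku


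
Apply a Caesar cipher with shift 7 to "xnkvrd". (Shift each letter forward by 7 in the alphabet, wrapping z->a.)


Input: 'xnkvrd', shift = 7
Operation: for each letter, (position + 7) mod 26
Mapping: 'x'(23+7=30, 30 mod 26=4)->'e', 'n'(13+7=20)->'u', 'k'(10+7=17)->'r', 'v'(21+7=28, 28 mod 26=2)->'c', 'r'(17+7=24)->'y', 'd'(3+7=10)->'k'
Result: eurcyk


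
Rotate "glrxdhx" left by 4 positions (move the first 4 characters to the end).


Input: 'glrxdhx', shift = 4
Operation: split at index 4 and swap parts
Front part s[0:4] = 'glrx'
Back part s[4:] = 'dhx'
Rotated = back + front = 'dhx' + 'glrx'
Result: dhxglrx


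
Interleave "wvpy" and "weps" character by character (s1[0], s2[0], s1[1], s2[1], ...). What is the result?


String 1: 'wvpy'
String 2: 'weps'
Operation: alternate characters
Pairs: 'w'+'w', 'v'+'e', 'p'+'p', 'y'+'s'
Result: wwveppys


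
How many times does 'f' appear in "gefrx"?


Input string: 'gefrx'
Target character: 'f'
Scan each position: s[2]='f'
Matches found at indices: 2
Total: 1


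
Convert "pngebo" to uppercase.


Input string: 'pngebo'
Operation: convert each letter to uppercase
Mapping: 'p'->'P', 'n'->'N', 'g'->'G', 'e'->'E', 'b'->'B', 'o'->'O'
Result: PNGEBO


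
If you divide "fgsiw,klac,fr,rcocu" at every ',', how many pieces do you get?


Input string: 'fgsiw,klac,fr,rcocu'
Delimiter: ','
Split result: 'fgsiw', 'klac', 'fr', 'rcocu'
Number of parts: 4


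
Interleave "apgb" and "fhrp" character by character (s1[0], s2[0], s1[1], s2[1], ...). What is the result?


String 1: 'apgb'
String 2: 'fhrp'
Operation: alternate characters
Pairs: 'a'+'f', 'p'+'h', 'g'+'r', 'b'+'p'
Result: afphgrbp


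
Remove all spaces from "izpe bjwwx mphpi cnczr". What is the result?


Input string: 'izpe bjwwx mphpi cnczr'
Operation: remove all spaces
Words: 'izpe', 'bjwwx', 'mphpi', 'cnczr'
Join without spaces: izpebjwwxmphpicnczr


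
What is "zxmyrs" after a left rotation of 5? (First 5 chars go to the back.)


Input: 'zxmyrs', shift = 5
Operation: split at index 5 and swap parts
Front part s[0:5] = 'zxmyr'
Back part s[5:] = 's'
Rotated = back + front = 's' + 'zxmyr'
Result: szxmyr


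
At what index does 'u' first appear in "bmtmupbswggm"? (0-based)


Input string: 'bmtmupbswggm'
Target: 'u'
Scanning left to right: s[0]='b', s[1]='m', s[2]='t', s[3]='m', s[4]='u'
First match at index: 4


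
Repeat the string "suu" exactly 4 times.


Input string: 'suu'
Operation: repeat 4 times
Concatenation: 'suu' + 'suu' + 'suu' + 'suu'
Result: suusuusuusuu


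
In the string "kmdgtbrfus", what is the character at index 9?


Input string: 'kmdgtbrfus'
Operation: get character at index 9
Index mapping: s[0]='k', s[1]='m', s[2]='d', s[3]='g', s[4]='t', s[5]='b', s[6]='r', s[7]='f', s[8]='u', s[9]='s'
Result: 's'


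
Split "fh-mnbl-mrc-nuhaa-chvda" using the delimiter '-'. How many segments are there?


Input string: 'fh-mnbl-mrc-nuhaa-chvda'
Delimiter: '-'
Split result: 'fh', 'mnbl', 'mrc', 'nuhaa', 'chvda'
Number of parts: 5


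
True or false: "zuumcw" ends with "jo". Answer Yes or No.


Input string: 'zuumcw'
Suffix to check: 'jo'
Last 2 characters of input: 'cw'
Match: False
Result: No


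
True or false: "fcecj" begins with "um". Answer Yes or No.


Input string: 'fcecj'
Prefix to check: 'um'
First 2 characters of input: 'fc'
Match: False
Result: No


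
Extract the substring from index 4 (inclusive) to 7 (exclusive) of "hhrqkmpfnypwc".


Input string: 'hhrqkmpfnypwc'
Operation: slice [4:7]
Extract characters: s[4]='k', s[5]='m', s[6]='p'
Result: kmp


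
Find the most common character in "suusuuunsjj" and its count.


Input: 'suusuuunsjj'
Operation: tally each character
Counts: 'j':2, 'n':1, 's':3, 'u':5
Maximum: 'u' appears 5 times


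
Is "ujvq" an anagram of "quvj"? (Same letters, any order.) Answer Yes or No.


String 1: 'quvj' -> sorted: 'jquv'
String 2: 'ujvq' -> sorted: 'jquv'
Compare sorted forms: 'jquv' == 'jquv'
Anagram: Yes


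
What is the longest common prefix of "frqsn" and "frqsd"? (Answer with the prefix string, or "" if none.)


String 1: 'frqsn'
String 2: 'frqsd'
Compare position by position:
pos 0: 'f' vs 'f' match
pos 1: 'r' vs 'r' match
pos 2: 'q' vs 'q' match
pos 3: 's' vs 's' match
pos 4: 'n' vs 'd' differ -> stop
Longest common prefix: "frqs" (length 4)


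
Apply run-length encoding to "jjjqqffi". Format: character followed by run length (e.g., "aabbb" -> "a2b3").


Input: 'jjjqqffi'
Operation: identify consecutive runs
Runs: 'jjj' -> j3, 'qq' -> q2, 'ff' -> f2, 'i' -> i1
Encoded: j3q2f2i1


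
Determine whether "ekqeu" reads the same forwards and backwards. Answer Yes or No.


Input string: 'ekqeu'
Reversed: 'ueqke'
Compare pairs: s[0]='e' vs s[4]='u' (mismatch), s[1]='k' vs s[3]='e' (mismatch)
Palindrome: No


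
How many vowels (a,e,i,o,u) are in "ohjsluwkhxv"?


Input string: 'ohjsluwkhxv'
Operation: count vowels (a, e, i, o, u)
Scan: s[0]='o' (vowel), s[1]='h', s[2]='j', s[3]='s', s[4]='l', s[5]='u' (vowel), s[6]='w', s[7]='k', s[8]='h', s[9]='x', s[10]='v'
Vowels found: 2
Result: 2


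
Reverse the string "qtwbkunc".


Input string: 'qtwbkunc'
Operation: reverse character order
Original order: 'q' -> 't' -> 'w' -> 'b' -> 'k' -> 'u' -> 'n' -> 'c'
Reversed order: 'c' -> 'n' -> 'u' -> 'k' -> 'b' -> 'w' -> 't' -> 'q'
Result: cnukbwtq


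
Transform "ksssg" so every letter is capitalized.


Input string: 'ksssg'
Operation: convert each letter to uppercase
Mapping: 'k'->'K', 's'->'S', 's'->'S', 's'->'S', 'g'->'G'
Result: KSSSG


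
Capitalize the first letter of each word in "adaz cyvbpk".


Input string: 'adaz cyvbpk'
Operation: capitalize first letter of each word
Word transformations: 'adaz'->'Adaz', 'cyvbpk'->'Cyvbpk'
Result: Adaz Cyvbpk


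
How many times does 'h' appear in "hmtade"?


Input string: 'hmtade'
Target character: 'h'
Scan each position: s[0]='h'
Matches found at indices: 0
Total: 1


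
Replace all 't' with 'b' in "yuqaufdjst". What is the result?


Input string: 'yuqaufdjst'
Operation: replace 't' with 'b'
Positions of 't': 9
After replacement: yuqaufdjsb


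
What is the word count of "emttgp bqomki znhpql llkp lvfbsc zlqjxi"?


Input string: 'emttgp bqomki znhpql llkp lvfbsc zlqjxi'
Operation: split by spaces
Words found: 'emttgp', 'bqomki', 'znhpql', 'llkp', 'lvfbsc', 'zlqjxi'
Word count: 6


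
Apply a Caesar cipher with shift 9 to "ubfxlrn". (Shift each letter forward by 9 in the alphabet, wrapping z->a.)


Input: 'ubfxlrn', shift = 9
Operation: for each letter, (position + 9) mod 26
Mapping: 'u'(20+9=29, 29 mod 26=3)->'d', 'b'(1+9=10)->'k', 'f'(5+9=14)->'o', 'x'(23+9=32, 32 mod 26=6)->'g', 'l'(11+9=20)->'u', 'r'(17+9=26, 26 mod 26=0)->'a', 'n'(13+9=22)->'w'
Result: dkoguaw


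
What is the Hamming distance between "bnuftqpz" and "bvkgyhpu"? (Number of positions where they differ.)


String 1: 'bnuftqpz'
String 2: 'bvkgyhpu'
Compare each position: pos 0: 'b'=='b', pos 1: 'n'!='v', pos 2: 'u'!='k', pos 3: 'f'!='g', pos 4: 't'!='y', pos 5: 'q'!='h', pos 6: 'p'=='p', pos 7: 'z'!='u'
Differing positions: 6
Hamming distance: 6


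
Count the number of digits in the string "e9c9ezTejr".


Input string: 'e9c9ezTejr'
Operation: count digit characters (0-9)
Scan: 'e', '9'(digit), 'c', '9'(digit), 'e', 'z', 'T', 'e', 'j', 'r'
Digits found: 2
Result: 2


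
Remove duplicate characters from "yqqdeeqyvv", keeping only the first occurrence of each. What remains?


Input: 'yqqdeeqyvv'
Operation: keep first occurrence of each character
Scan: s[0]='y' new -> keep; s[1]='q' new -> keep; s[2]='q' seen -> skip; s[3]='d' new -> keep; s[4]='e' new -> keep; s[5]='e' seen -> skip; s[6]='q' seen -> skip; s[7]='y' seen -> skip; s[8]='v' new -> keep; s[9]='v' seen -> skip
Result: yqdev


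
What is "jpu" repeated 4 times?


Input string: 'jpu'
Operation: repeat 4 times
Concatenation: 'jpu' + 'jpu' + 'jpu' + 'jpu'
Result: jpujpujpujpu


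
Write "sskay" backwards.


Input string: 'sskay'
Operation: reverse character order
Original order: 's' -> 's' -> 'k' -> 'a' -> 'y'
Reversed order: 'y' -> 'a' -> 'k' -> 's' -> 's'
Result: yakss


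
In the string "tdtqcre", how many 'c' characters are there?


Input string: 'tdtqcre'
Target character: 'c'
Scan each position: s[4]='c'
Matches found at indices: 4
Total: 1


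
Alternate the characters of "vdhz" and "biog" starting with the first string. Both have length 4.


String 1: 'vdhz'
String 2: 'biog'
Operation: alternate characters
Pairs: 'v'+'b', 'd'+'i', 'h'+'o', 'z'+'g'
Result: vbdihozg


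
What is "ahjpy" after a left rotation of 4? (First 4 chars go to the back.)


Input: 'ahjpy', shift = 4
Operation: split at index 4 and swap parts
Front part s[0:4] = 'ahjp'
Back part s[4:] = 'y'
Rotated = back + front = 'y' + 'ahjp'
Result: yahjp


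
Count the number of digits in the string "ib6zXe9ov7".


Input string: 'ib6zXe9ov7'
Operation: count digit characters (0-9)
Scan: 'i', 'b', '6'(digit), 'z', 'X', 'e', '9'(digit), 'o', 'v', '7'(digit)
Digits found: 3
Result: 3


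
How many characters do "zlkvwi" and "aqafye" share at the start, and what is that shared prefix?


String 1: 'zlkvwi'
String 2: 'aqafye'
Compare position by position:
pos 0: 'z' vs 'a' differ -> stop
Longest common prefix: "" (length 0)


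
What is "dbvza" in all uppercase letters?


Input string: 'dbvza'
Operation: convert each letter to uppercase
Mapping: 'd'->'D', 'b'->'B', 'v'->'V', 'z'->'Z', 'a'->'A'
Result: DBVZA


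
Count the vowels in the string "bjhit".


Input string: 'bjhit'
Operation: count vowels (a, e, i, o, u)
Scan: s[0]='b', s[1]='j', s[2]='h', s[3]='i' (vowel), s[4]='t'
Vowels found: 1
Result: 1


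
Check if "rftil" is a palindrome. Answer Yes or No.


Input string: 'rftil'
Reversed: 'litfr'
Compare pairs: s[0]='r' vs s[4]='l' (mismatch), s[1]='f' vs s[3]='i' (mismatch)
Palindrome: No


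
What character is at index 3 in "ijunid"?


Input string: 'ijunid'
Operation: get character at index 3
Index mapping: s[0]='i', s[1]='j', s[2]='u', s[3]='n'
Result: 'n'


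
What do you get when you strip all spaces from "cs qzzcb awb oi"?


Input string: 'cs qzzcb awb oi'
Operation: remove all spaces
Words: 'cs', 'qzzcb', 'awb', 'oi'
Join without spaces: csqzzcbawboi


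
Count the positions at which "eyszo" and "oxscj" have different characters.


String 1: 'eyszo'
String 2: 'oxscj'
Compare each position: pos 0: 'e'!='o', pos 1: 'y'!='x', pos 2: 's'=='s', pos 3: 'z'!='c', pos 4: 'o'!='j'
Differing positions: 4
Hamming distance: 4


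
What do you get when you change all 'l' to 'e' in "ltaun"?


Input string: 'ltaun'
Operation: replace 'l' with 'e'
Positions of 'l': 0
After replacement: etaun


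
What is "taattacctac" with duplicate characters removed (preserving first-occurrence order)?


Input: 'taattacctac'
Operation: keep first occurrence of each character
Scan: s[0]='t' new -> keep; s[1]='a' new -> keep; s[2]='a' seen -> skip; s[3]='t' seen -> skip; s[4]='t' seen -> skip; s[5]='a' seen -> skip; s[6]='c' new -> keep; s[7]='c' seen -> skip; s[8]='t' seen -> skip; s[9]='a' seen -> skip; s[10]='c' seen -> skip
Result: tac


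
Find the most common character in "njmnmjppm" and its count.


Input: 'njmnmjppm'
Operation: tally each character
Counts: 'j':2, 'm':3, 'n':2, 'p':2
Maximum: 'm' appears 3 times


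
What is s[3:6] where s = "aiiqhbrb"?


Input string: 'aiiqhbrb'
Operation: slice [3:6]
Extract characters: s[3]='q', s[4]='h', s[5]='b'
Result: qhb


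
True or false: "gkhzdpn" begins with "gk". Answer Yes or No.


Input string: 'gkhzdpn'
Prefix to check: 'gk'
First 2 characters of input: 'gk'
Match: True
Result: Yes


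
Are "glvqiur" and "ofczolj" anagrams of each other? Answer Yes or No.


String 1: 'glvqiur' -> sorted: 'gilqruv'
String 2: 'ofczolj' -> sorted: 'cfjlooz'
Compare sorted forms: 'gilqruv' != 'cfjlooz'
Anagram: No


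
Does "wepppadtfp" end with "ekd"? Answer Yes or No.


Input string: 'wepppadtfp'
Suffix to check: 'ekd'
Last 3 characters of input: 'tfp'
Match: False
Result: No


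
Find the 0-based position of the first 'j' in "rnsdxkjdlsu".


Input string: 'rnsdxkjdlsu'
Target: 'j'
Scanning left to right: s[0]='r', s[1]='n', s[2]='s', s[3]='d', s[4]='x', s[5]='k', s[6]='j'
First match at index: 6


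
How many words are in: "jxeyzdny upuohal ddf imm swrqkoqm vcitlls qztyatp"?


Input string: 'jxeyzdny upuohal ddf imm swrqkoqm vcitlls qztyatp'
Operation: split by spaces
Words found: 'jxeyzdny', 'upuohal', 'ddf', 'imm', 'swrqkoqm', 'vcitlls', 'qztyatp'
Word count: 7


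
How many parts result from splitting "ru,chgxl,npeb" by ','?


Input string: 'ru,chgxl,npeb'
Delimiter: ','
Split result: 'ru', 'chgxl', 'npeb'
Number of parts: 3


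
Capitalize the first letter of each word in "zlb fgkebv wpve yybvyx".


Input string: 'zlb fgkebv wpve yybvyx'
Operation: capitalize first letter of each word
Word transformations: 'zlb'->'Zlb', 'fgkebv'->'Fgkebv', 'wpve'->'Wpve', 'yybvyx'->'Yybvyx'
Result: Zlb Fgkebv Wpve Yybvyx


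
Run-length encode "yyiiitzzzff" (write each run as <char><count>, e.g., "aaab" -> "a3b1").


Input: 'yyiiitzzzff'
Operation: identify consecutive runs
Runs: 'yy' -> y2, 'iii' -> i3, 't' -> t1, 'zzz' -> z3, 'ff' -> f2
Encoded: y2i3t1z3f2


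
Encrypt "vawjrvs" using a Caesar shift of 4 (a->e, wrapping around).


Input: 'vawjrvs', shift = 4
Operation: for each letter, (position + 4) mod 26
Mapping: 'v'(21+4=25)->'z', 'a'(0+4=4)->'e', 'w'(22+4=26, 26 mod 26=0)->'a', 'j'(9+4=13)->'n', 'r'(17+4=21)->'v', 'v'(21+4=25)->'z', 's'(18+4=22)->'w'
Result: zeanvzw


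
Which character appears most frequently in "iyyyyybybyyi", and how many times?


Input: 'iyyyyybybyyi'
Operation: tally each character
Counts: 'b':2, 'i':2, 'y':8
Maximum: 'y' appears 8 times


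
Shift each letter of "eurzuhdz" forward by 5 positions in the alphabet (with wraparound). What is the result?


Input: 'eurzuhdz', shift = 5
Operation: for each letter, (position + 5) mod 26
Mapping: 'e'(4+5=9)->'j', 'u'(20+5=25)->'z', 'r'(17+5=22)->'w', 'z'(25+5=30, 30 mod 26=4)->'e', 'u'(20+5=25)->'z', 'h'(7+5=12)->'m', 'd'(3+5=8)->'i', 'z'(25+5=30, 30 mod 26=4)->'e'
Result: jzwezmie


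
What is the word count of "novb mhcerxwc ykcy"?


Input string: 'novb mhcerxwc ykcy'
Operation: split by spaces
Words found: 'novb', 'mhcerxwc', 'ykcy'
Word count: 3


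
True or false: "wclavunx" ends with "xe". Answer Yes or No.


Input string: 'wclavunx'
Suffix to check: 'xe'
Last 2 characters of input: 'nx'
Match: False
Result: No


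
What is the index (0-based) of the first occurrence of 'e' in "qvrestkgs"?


Input string: 'qvrestkgs'
Target: 'e'
Scanning left to right: s[0]='q', s[1]='v', s[2]='r', s[3]='e'
First match at index: 3


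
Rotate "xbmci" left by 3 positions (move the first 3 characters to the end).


Input: 'xbmci', shift = 3
Operation: split at index 3 and swap parts
Front part s[0:3] = 'xbm'
Back part s[3:] = 'ci'
Rotated = back + front = 'ci' + 'xbm'
Result: cixbm


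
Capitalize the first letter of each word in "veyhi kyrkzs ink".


Input string: 'veyhi kyrkzs ink'
Operation: capitalize first letter of each word
Word transformations: 'veyhi'->'Veyhi', 'kyrkzs'->'Kyrkzs', 'ink'->'Ink'
Result: Veyhi Kyrkzs Ink


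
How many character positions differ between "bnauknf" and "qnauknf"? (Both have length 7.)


String 1: 'bnauknf'
String 2: 'qnauknf'
Compare each position: pos 0: 'b'!='q', pos 1: 'n'=='n', pos 2: 'a'=='a', pos 3: 'u'=='u', pos 4: 'k'=='k', pos 5: 'n'=='n', pos 6: 'f'=='f'
Differing positions: 1
Hamming distance: 1


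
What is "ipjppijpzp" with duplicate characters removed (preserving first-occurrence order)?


Input: 'ipjppijpzp'
Operation: keep first occurrence of each character
Scan: s[0]='i' new -> keep; s[1]='p' new -> keep; s[2]='j' new -> keep; s[3]='p' seen -> skip; s[4]='p' seen -> skip; s[5]='i' seen -> skip; s[6]='j' seen -> skip; s[7]='p' seen -> skip; s[8]='z' new -> keep; s[9]='p' seen -> skip
Result: ipjz


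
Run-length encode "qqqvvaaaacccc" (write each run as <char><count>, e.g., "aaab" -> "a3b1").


Input: 'qqqvvaaaacccc'
Operation: identify consecutive runs
Runs: 'qqq' -> q3, 'vv' -> v2, 'aaaa' -> a4, 'cccc' -> c4
Encoded: q3v2a4c4


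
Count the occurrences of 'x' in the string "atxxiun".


Input string: 'atxxiun'
Target character: 'x'
Scan each position: s[2]='x', s[3]='x'
Matches found at indices: 2, 3
Total: 2


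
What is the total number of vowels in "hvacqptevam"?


Input string: 'hvacqptevam'
Operation: count vowels (a, e, i, o, u)
Scan: s[0]='h', s[1]='v', s[2]='a' (vowel), s[3]='c', s[4]='q', s[5]='p', s[6]='t', s[7]='e' (vowel), s[8]='v', s[9]='a' (vowel), s[10]='m'
Vowels found: 3
Result: 3


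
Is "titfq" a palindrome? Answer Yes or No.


Input string: 'titfq'
Reversed: 'qftit'
Compare pairs: s[0]='t' vs s[4]='q' (mismatch), s[1]='i' vs s[3]='f' (mismatch)
Palindrome: No


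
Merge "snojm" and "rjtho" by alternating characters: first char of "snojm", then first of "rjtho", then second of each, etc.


String 1: 'snojm'
String 2: 'rjtho'
Operation: alternate characters
Pairs: 's'+'r', 'n'+'j', 'o'+'t', 'j'+'h', 'm'+'o'
Result: srnjotjhmo


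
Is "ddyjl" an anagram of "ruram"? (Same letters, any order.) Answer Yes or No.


String 1: 'ruram' -> sorted: 'amrru'
String 2: 'ddyjl' -> sorted: 'ddjly'
Compare sorted forms: 'amrru' != 'ddjly'
Anagram: No


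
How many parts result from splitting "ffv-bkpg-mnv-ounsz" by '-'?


Input string: 'ffv-bkpg-mnv-ounsz'
Delimiter: '-'
Split result: 'ffv', 'bkpg', 'mnv', 'ounsz'
Number of parts: 4


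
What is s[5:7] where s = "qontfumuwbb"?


Input string: 'qontfumuwbb'
Operation: slice [5:7]
Extract characters: s[5]='u', s[6]='m'
Result: um


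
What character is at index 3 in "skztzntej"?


Input string: 'skztzntej'
Operation: get character at index 3
Index mapping: s[0]='s', s[1]='k', s[2]='z', s[3]='t'
Result: 't'


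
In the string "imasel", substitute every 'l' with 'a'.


Input string: 'imasel'
Operation: replace 'l' with 'a'
Positions of 'l': 5
After replacement: imasea


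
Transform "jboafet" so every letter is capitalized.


Input string: 'jboafet'
Operation: convert each letter to uppercase
Mapping: 'j'->'J', 'b'->'B', 'o'->'O', 'a'->'A', 'f'->'F', 'e'->'E', 't'->'T'
Result: JBOAFET


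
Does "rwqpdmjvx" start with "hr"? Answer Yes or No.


Input string: 'rwqpdmjvx'
Prefix to check: 'hr'
First 2 characters of input: 'rw'
Match: False
Result: No


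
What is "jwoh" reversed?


Input string: 'jwoh'
Operation: reverse character order
Original order: 'j' -> 'w' -> 'o' -> 'h'
Reversed order: 'h' -> 'o' -> 'w' -> 'j'
Result: howj


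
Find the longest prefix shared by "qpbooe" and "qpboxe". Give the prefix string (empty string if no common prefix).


String 1: 'qpbooe'
String 2: 'qpboxe'
Compare position by position:
pos 0: 'q' vs 'q' match
pos 1: 'p' vs 'p' match
pos 2: 'b' vs 'b' match
pos 3: 'o' vs 'o' match
pos 4: 'o' vs 'x' differ -> stop
Longest common prefix: "qpbo" (length 4)


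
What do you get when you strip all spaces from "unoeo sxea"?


Input string: 'unoeo sxea'
Operation: remove all spaces
Words: 'unoeo', 'sxea'
Join without spaces: unoeosxea


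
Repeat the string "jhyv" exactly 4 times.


Input string: 'jhyv'
Operation: repeat 4 times
Concatenation: 'jhyv' + 'jhyv' + 'jhyv' + 'jhyv'
Result: jhyvjhyvjhyvjhyv


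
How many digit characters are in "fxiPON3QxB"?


Input string: 'fxiPON3QxB'
Operation: count digit characters (0-9)
Scan: 'f', 'x', 'i', 'P', 'O', 'N', '3'(digit), 'Q', 'x', 'B'
Digits found: 1
Result: 1


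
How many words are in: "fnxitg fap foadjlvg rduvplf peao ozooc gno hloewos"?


Input string: 'fnxitg fap foadjlvg rduvplf peao ozooc gno hloewos'
Operation: split by spaces
Words found: 'fnxitg', 'fap', 'foadjlvg', 'rduvplf', 'peao', 'ozooc', 'gno', 'hloewos'
Word count: 8


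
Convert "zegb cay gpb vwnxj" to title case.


Input string: 'zegb cay gpb vwnxj'
Operation: capitalize first letter of each word
Word transformations: 'zegb'->'Zegb', 'cay'->'Cay', 'gpb'->'Gpb', 'vwnxj'->'Vwnxj'
Result: Zegb Cay Gpb Vwnxj


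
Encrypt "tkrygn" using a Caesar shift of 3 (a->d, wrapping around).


Input: 'tkrygn', shift = 3
Operation: for each letter, (position + 3) mod 26
Mapping: 't'(19+3=22)->'w', 'k'(10+3=13)->'n', 'r'(17+3=20)->'u', 'y'(24+3=27, 27 mod 26=1)->'b', 'g'(6+3=9)->'j', 'n'(13+3=16)->'q'
Result: wnubjq


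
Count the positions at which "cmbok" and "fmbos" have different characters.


String 1: 'cmbok'
String 2: 'fmbos'
Compare each position: pos 0: 'c'!='f', pos 1: 'm'=='m', pos 2: 'b'=='b', pos 3: 'o'=='o', pos 4: 'k'!='s'
Differing positions: 2
Hamming distance: 2


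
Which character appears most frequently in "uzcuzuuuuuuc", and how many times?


Input: 'uzcuzuuuuuuc'
Operation: tally each character
Counts: 'c':2, 'u':8, 'z':2
Maximum: 'u' appears 8 times


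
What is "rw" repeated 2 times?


Input string: 'rw'
Operation: repeat 2 times
Concatenation: 'rw' + 'rw'
Result: rwrw


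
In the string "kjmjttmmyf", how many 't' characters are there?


Input string: 'kjmjttmmyf'
Target character: 't'
Scan each position: s[4]='t', s[5]='t'
Matches found at indices: 4, 5
Total: 2


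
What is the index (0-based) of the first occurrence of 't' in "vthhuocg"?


Input string: 'vthhuocg'
Target: 't'
Scanning left to right: s[0]='v', s[1]='t'
First match at index: 1


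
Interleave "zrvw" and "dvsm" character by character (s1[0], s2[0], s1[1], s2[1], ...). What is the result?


String 1: 'zrvw'
String 2: 'dvsm'
Operation: alternate characters
Pairs: 'z'+'d', 'r'+'v', 'v'+'s', 'w'+'m'
Result: zdrvvswm


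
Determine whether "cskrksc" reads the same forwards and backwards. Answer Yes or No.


Input string: 'cskrksc'
Reversed: 'cskrksc'
Compare pairs: s[0]='c' vs s[6]='c' (match), s[1]='s' vs s[5]='s' (match), s[2]='k' vs s[4]='k' (match)
Palindrome: Yes


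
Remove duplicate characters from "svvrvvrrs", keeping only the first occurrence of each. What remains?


Input: 'svvrvvrrs'
Operation: keep first occurrence of each character
Scan: s[0]='s' new -> keep; s[1]='v' new -> keep; s[2]='v' seen -> skip; s[3]='r' new -> keep; s[4]='v' seen -> skip; s[5]='v' seen -> skip; s[6]='r' seen -> skip; s[7]='r' seen -> skip; s[8]='s' seen -> skip
Result: svr


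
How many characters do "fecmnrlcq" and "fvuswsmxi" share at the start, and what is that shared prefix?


String 1: 'fecmnrlcq'
String 2: 'fvuswsmxi'
Compare position by position:
pos 0: 'f' vs 'f' match
pos 1: 'e' vs 'v' differ -> stop
Longest common prefix: "f" (length 1)


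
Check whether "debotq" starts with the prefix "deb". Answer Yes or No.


Input string: 'debotq'
Prefix to check: 'deb'
First 3 characters of input: 'deb'
Match: True
Result: Yes


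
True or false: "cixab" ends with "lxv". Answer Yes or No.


Input string: 'cixab'
Suffix to check: 'lxv'
Last 3 characters of input: 'xab'
Match: False
Result: No


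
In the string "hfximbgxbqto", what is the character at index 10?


Input string: 'hfximbgxbqto'
Operation: get character at index 10
Index mapping: s[0]='h', s[1]='f', s[2]='x', s[3]='i', s[4]='m', s[5]='b', s[6]='g', s[7]='x', s[8]='b', s[9]='q', s[10]='t'
Result: 't'


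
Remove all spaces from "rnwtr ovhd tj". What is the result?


Input string: 'rnwtr ovhd tj'
Operation: remove all spaces
Words: 'rnwtr', 'ovhd', 'tj'
Join without spaces: rnwtrovhdtj


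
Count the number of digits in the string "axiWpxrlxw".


Input string: 'axiWpxrlxw'
Operation: count digit characters (0-9)
Scan: 'a', 'x', 'i', 'W', 'p', 'x', 'r', 'l', 'x', 'w'
Digits found: 0
Result: 0


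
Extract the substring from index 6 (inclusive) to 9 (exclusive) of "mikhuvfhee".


Input string: 'mikhuvfhee'
Operation: slice [6:9]
Extract characters: s[6]='f', s[7]='h', s[8]='e'
Result: fhe


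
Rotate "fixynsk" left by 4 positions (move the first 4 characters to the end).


Input: 'fixynsk', shift = 4
Operation: split at index 4 and swap parts
Front part s[0:4] = 'fixy'
Back part s[4:] = 'nsk'
Rotated = back + front = 'nsk' + 'fixy'
Result: nskfixy


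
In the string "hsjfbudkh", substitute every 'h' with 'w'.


Input string: 'hsjfbudkh'
Operation: replace 'h' with 'w'
Positions of 'h': 0, 8
After replacement: wsjfbudkw


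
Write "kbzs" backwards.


Input string: 'kbzs'
Operation: reverse character order
Original order: 'k' -> 'b' -> 'z' -> 's'
Reversed order: 's' -> 'z' -> 'b' -> 'k'
Result: szbk


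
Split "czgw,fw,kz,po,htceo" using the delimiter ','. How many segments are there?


Input string: 'czgw,fw,kz,po,htceo'
Delimiter: ','
Split result: 'czgw', 'fw', 'kz', 'po', 'htceo'
Number of parts: 5


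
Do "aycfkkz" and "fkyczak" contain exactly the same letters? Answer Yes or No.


String 1: 'aycfkkz' -> sorted: 'acfkkyz'
String 2: 'fkyczak' -> sorted: 'acfkkyz'
Compare sorted forms: 'acfkkyz' == 'acfkkyz'
Anagram: Yes


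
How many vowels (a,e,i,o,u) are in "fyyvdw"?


Input string: 'fyyvdw'
Operation: count vowels (a, e, i, o, u)
Scan: s[0]='f', s[1]='y', s[2]='y', s[3]='v', s[4]='d', s[5]='w'
Vowels found: 0
Result: 0


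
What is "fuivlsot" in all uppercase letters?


Input string: 'fuivlsot'
Operation: convert each letter to uppercase
Mapping: 'f'->'F', 'u'->'U', 'i'->'I', 'v'->'V', 'l'->'L', 's'->'S', 'o'->'O', 't'->'T'
Result: FUIVLSOT


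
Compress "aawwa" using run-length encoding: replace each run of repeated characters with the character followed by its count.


Input: 'aawwa'
Operation: identify consecutive runs
Runs: 'aa' -> a2, 'ww' -> w2, 'a' -> a1
Encoded: a2w2a1


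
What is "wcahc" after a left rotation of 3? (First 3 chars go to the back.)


Input: 'wcahc', shift = 3
Operation: split at index 3 and swap parts
Front part s[0:3] = 'wca'
Back part s[3:] = 'hc'
Rotated = back + front = 'hc' + 'wca'
Result: hcwca


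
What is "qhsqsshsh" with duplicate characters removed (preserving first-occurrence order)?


Input: 'qhsqsshsh'
Operation: keep first occurrence of each character
Scan: s[0]='q' new -> keep; s[1]='h' new -> keep; s[2]='s' new -> keep; s[3]='q' seen -> skip; s[4]='s' seen -> skip; s[5]='s' seen -> skip; s[6]='h' seen -> skip; s[7]='s' seen -> skip; s[8]='h' seen -> skip
Result: qhs


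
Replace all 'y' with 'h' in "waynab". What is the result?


Input string: 'waynab'
Operation: replace 'y' with 'h'
Positions of 'y': 2
After replacement: wahnab


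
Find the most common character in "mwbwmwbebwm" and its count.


Input: 'mwbwmwbebwm'
Operation: tally each character
Counts: 'b':3, 'e':1, 'm':3, 'w':4
Maximum: 'w' appears 4 times


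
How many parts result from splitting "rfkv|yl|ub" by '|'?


Input string: 'rfkv|yl|ub'
Delimiter: '|'
Split result: 'rfkv', 'yl', 'ub'
Number of parts: 3


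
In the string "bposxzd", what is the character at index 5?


Input string: 'bposxzd'
Operation: get character at index 5
Index mapping: s[0]='b', s[1]='p', s[2]='o', s[3]='s', s[4]='x', s[5]='z'
Result: 'z'


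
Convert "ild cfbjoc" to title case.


Input string: 'ild cfbjoc'
Operation: capitalize first letter of each word
Word transformations: 'ild'->'Ild', 'cfbjoc'->'Cfbjoc'
Result: Ild Cfbjoc


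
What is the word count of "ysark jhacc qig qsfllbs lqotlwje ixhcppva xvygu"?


Input string: 'ysark jhacc qig qsfllbs lqotlwje ixhcppva xvygu'
Operation: split by spaces
Words found: 'ysark', 'jhacc', 'qig', 'qsfllbs', 'lqotlwje', 'ixhcppva', 'xvygu'
Word count: 7


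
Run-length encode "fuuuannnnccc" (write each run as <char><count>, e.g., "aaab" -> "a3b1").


Input: 'fuuuannnnccc'
Operation: identify consecutive runs
Runs: 'f' -> f1, 'uuu' -> u3, 'a' -> a1, 'nnnn' -> n4, 'ccc' -> c3
Encoded: f1u3a1n4c3
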